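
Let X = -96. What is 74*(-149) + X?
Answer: -11122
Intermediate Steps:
74*(-149) + X = 74*(-149) - 96 = -11026 - 96 = -11122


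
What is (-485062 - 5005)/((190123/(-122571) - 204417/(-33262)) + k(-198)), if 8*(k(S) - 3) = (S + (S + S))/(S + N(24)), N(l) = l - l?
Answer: -7991927564289336/129965813651 ≈ -61493.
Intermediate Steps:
N(l) = 0
k(S) = 27/8 (k(S) = 3 + ((S + (S + S))/(S + 0))/8 = 3 + ((S + 2*S)/S)/8 = 3 + ((3*S)/S)/8 = 3 + (⅛)*3 = 3 + 3/8 = 27/8)
(-485062 - 5005)/((190123/(-122571) - 204417/(-33262)) + k(-198)) = (-485062 - 5005)/((190123/(-122571) - 204417/(-33262)) + 27/8) = -490067/((190123*(-1/122571) - 204417*(-1/33262)) + 27/8) = -490067/((-190123/122571 + 204417/33262) + 27/8) = -490067/(18731724881/4076956602 + 27/8) = -490067/129965813651/16307826408 = -490067*16307826408/129965813651 = -7991927564289336/129965813651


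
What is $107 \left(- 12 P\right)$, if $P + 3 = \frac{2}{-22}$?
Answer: $\frac{43656}{11} \approx 3968.7$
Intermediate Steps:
$P = - \frac{34}{11}$ ($P = -3 + \frac{2}{-22} = -3 + 2 \left(- \frac{1}{22}\right) = -3 - \frac{1}{11} = - \frac{34}{11} \approx -3.0909$)
$107 \left(- 12 P\right) = 107 \left(\left(-12\right) \left(- \frac{34}{11}\right)\right) = 107 \cdot \frac{408}{11} = \frac{43656}{11}$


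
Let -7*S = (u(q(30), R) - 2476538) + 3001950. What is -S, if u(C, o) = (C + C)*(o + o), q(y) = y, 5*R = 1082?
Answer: 551380/7 ≈ 78769.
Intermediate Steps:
R = 1082/5 (R = (1/5)*1082 = 1082/5 ≈ 216.40)
u(C, o) = 4*C*o (u(C, o) = (2*C)*(2*o) = 4*C*o)
S = -551380/7 (S = -((4*30*(1082/5) - 2476538) + 3001950)/7 = -((25968 - 2476538) + 3001950)/7 = -(-2450570 + 3001950)/7 = -1/7*551380 = -551380/7 ≈ -78769.)
-S = -1*(-551380/7) = 551380/7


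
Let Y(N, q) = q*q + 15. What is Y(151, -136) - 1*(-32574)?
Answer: 51085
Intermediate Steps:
Y(N, q) = 15 + q**2 (Y(N, q) = q**2 + 15 = 15 + q**2)
Y(151, -136) - 1*(-32574) = (15 + (-136)**2) - 1*(-32574) = (15 + 18496) + 32574 = 18511 + 32574 = 51085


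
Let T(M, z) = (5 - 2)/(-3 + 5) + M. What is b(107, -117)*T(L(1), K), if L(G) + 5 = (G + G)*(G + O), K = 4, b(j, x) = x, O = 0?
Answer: 351/2 ≈ 175.50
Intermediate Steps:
L(G) = -5 + 2*G² (L(G) = -5 + (G + G)*(G + 0) = -5 + (2*G)*G = -5 + 2*G²)
T(M, z) = 3/2 + M
b(107, -117)*T(L(1), K) = -117*(3/2 + (-5 + 2*1²)) = -117*(3/2 + (-5 + 2*1)) = -117*(3/2 + (-5 + 2)) = -117*(3/2 - 3) = -117*(-3/2) = 351/2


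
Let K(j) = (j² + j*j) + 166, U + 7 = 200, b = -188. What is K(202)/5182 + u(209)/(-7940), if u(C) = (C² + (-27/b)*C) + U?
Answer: 7929369047/773527504 ≈ 10.251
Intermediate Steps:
U = 193 (U = -7 + 200 = 193)
K(j) = 166 + 2*j² (K(j) = (j² + j²) + 166 = 2*j² + 166 = 166 + 2*j²)
u(C) = 193 + C² + 27*C/188 (u(C) = (C² + (-27/(-188))*C) + 193 = (C² + (-27*(-1/188))*C) + 193 = (C² + 27*C/188) + 193 = 193 + C² + 27*C/188)
K(202)/5182 + u(209)/(-7940) = (166 + 2*202²)/5182 + (193 + 209² + (27/188)*209)/(-7940) = (166 + 2*40804)*(1/5182) + (193 + 43681 + 5643/188)*(-1/7940) = (166 + 81608)*(1/5182) + (8253955/188)*(-1/7940) = 81774*(1/5182) - 1650791/298544 = 40887/2591 - 1650791/298544 = 7929369047/773527504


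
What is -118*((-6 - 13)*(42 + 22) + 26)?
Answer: 140420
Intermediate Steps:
-118*((-6 - 13)*(42 + 22) + 26) = -118*(-19*64 + 26) = -118*(-1216 + 26) = -118*(-1190) = 140420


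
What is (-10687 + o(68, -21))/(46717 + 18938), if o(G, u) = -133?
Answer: -2164/13131 ≈ -0.16480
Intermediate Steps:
(-10687 + o(68, -21))/(46717 + 18938) = (-10687 - 133)/(46717 + 18938) = -10820/65655 = -10820*1/65655 = -2164/13131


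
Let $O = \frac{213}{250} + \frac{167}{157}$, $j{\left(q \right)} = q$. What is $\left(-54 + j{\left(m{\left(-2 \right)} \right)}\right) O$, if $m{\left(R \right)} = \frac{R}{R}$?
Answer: $- \frac{3985123}{39250} \approx -101.53$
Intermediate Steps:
$m{\left(R \right)} = 1$
$O = \frac{75191}{39250}$ ($O = 213 \cdot \frac{1}{250} + 167 \cdot \frac{1}{157} = \frac{213}{250} + \frac{167}{157} = \frac{75191}{39250} \approx 1.9157$)
$\left(-54 + j{\left(m{\left(-2 \right)} \right)}\right) O = \left(-54 + 1\right) \frac{75191}{39250} = \left(-53\right) \frac{75191}{39250} = - \frac{3985123}{39250}$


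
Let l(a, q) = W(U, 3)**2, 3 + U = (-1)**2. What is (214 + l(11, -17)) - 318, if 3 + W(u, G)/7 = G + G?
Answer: 337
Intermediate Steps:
U = -2 (U = -3 + (-1)**2 = -3 + 1 = -2)
W(u, G) = -21 + 14*G (W(u, G) = -21 + 7*(G + G) = -21 + 7*(2*G) = -21 + 14*G)
l(a, q) = 441 (l(a, q) = (-21 + 14*3)**2 = (-21 + 42)**2 = 21**2 = 441)
(214 + l(11, -17)) - 318 = (214 + 441) - 318 = 655 - 318 = 337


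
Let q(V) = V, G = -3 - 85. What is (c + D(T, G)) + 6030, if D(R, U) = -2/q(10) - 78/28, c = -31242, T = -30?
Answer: -1765049/70 ≈ -25215.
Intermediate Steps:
G = -88
D(R, U) = -209/70 (D(R, U) = -2/10 - 78/28 = -2*⅒ - 78*1/28 = -⅕ - 39/14 = -209/70)
(c + D(T, G)) + 6030 = (-31242 - 209/70) + 6030 = -2187149/70 + 6030 = -1765049/70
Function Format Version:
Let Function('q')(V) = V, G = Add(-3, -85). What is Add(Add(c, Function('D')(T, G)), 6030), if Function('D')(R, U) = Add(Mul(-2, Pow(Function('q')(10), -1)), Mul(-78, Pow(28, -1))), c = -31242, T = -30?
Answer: Rational(-1765049, 70) ≈ -25215.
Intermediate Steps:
G = -88
Function('D')(R, U) = Rational(-209, 70) (Function('D')(R, U) = Add(Mul(-2, Pow(10, -1)), Mul(-78, Pow(28, -1))) = Add(Mul(-2, Rational(1, 10)), Mul(-78, Rational(1, 28))) = Add(Rational(-1, 5), Rational(-39, 14)) = Rational(-209, 70))
Add(Add(c, Function('D')(T, G)), 6030) = Add(Add(-31242, Rational(-209, 70)), 6030) = Add(Rational(-2187149, 70), 6030) = Rational(-1765049, 70)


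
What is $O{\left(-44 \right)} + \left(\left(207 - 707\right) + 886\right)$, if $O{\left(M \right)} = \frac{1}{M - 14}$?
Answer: $\frac{22387}{58} \approx 385.98$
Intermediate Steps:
$O{\left(M \right)} = \frac{1}{-14 + M}$
$O{\left(-44 \right)} + \left(\left(207 - 707\right) + 886\right) = \frac{1}{-14 - 44} + \left(\left(207 - 707\right) + 886\right) = \frac{1}{-58} + \left(-500 + 886\right) = - \frac{1}{58} + 386 = \frac{22387}{58}$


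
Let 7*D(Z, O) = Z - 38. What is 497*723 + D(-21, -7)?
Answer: 2515258/7 ≈ 3.5932e+5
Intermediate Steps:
D(Z, O) = -38/7 + Z/7 (D(Z, O) = (Z - 38)/7 = (-38 + Z)/7 = -38/7 + Z/7)
497*723 + D(-21, -7) = 497*723 + (-38/7 + (⅐)*(-21)) = 359331 + (-38/7 - 3) = 359331 - 59/7 = 2515258/7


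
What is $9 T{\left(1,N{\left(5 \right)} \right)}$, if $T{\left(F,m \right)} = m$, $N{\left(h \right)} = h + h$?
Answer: $90$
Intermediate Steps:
$N{\left(h \right)} = 2 h$
$9 T{\left(1,N{\left(5 \right)} \right)} = 9 \cdot 2 \cdot 5 = 9 \cdot 10 = 90$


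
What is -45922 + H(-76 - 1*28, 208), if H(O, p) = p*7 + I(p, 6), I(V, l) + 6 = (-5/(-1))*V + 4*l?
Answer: -43408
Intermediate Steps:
I(V, l) = -6 + 4*l + 5*V (I(V, l) = -6 + ((-5/(-1))*V + 4*l) = -6 + ((-5*(-1))*V + 4*l) = -6 + (5*V + 4*l) = -6 + (4*l + 5*V) = -6 + 4*l + 5*V)
H(O, p) = 18 + 12*p (H(O, p) = p*7 + (-6 + 4*6 + 5*p) = 7*p + (-6 + 24 + 5*p) = 7*p + (18 + 5*p) = 18 + 12*p)
-45922 + H(-76 - 1*28, 208) = -45922 + (18 + 12*208) = -45922 + (18 + 2496) = -45922 + 2514 = -43408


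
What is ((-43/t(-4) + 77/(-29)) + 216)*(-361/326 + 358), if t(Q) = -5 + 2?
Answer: 1152300688/14181 ≈ 81257.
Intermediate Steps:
t(Q) = -3
((-43/t(-4) + 77/(-29)) + 216)*(-361/326 + 358) = ((-43/(-3) + 77/(-29)) + 216)*(-361/326 + 358) = ((-43*(-1/3) + 77*(-1/29)) + 216)*(-361*1/326 + 358) = ((43/3 - 77/29) + 216)*(-361/326 + 358) = (1016/87 + 216)*(116347/326) = (19808/87)*(116347/326) = 1152300688/14181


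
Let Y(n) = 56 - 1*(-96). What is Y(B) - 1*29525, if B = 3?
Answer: -29373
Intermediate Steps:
Y(n) = 152 (Y(n) = 56 + 96 = 152)
Y(B) - 1*29525 = 152 - 1*29525 = 152 - 29525 = -29373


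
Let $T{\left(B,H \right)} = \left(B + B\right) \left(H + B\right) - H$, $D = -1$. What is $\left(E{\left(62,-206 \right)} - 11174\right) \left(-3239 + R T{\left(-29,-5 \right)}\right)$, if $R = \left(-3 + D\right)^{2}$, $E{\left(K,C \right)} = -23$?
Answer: $-317916421$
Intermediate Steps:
$R = 16$ ($R = \left(-3 - 1\right)^{2} = \left(-4\right)^{2} = 16$)
$T{\left(B,H \right)} = - H + 2 B \left(B + H\right)$ ($T{\left(B,H \right)} = 2 B \left(B + H\right) - H = - H + 2 B \left(B + H\right)$)
$\left(E{\left(62,-206 \right)} - 11174\right) \left(-3239 + R T{\left(-29,-5 \right)}\right) = \left(-23 - 11174\right) \left(-3239 + 16 \left(\left(-1\right) \left(-5\right) + 2 \left(-29\right)^{2} + 2 \left(-29\right) \left(-5\right)\right)\right) = - 11197 \left(-3239 + 16 \left(5 + 2 \cdot 841 + 290\right)\right) = - 11197 \left(-3239 + 16 \left(5 + 1682 + 290\right)\right) = - 11197 \left(-3239 + 16 \cdot 1977\right) = - 11197 \left(-3239 + 31632\right) = \left(-11197\right) 28393 = -317916421$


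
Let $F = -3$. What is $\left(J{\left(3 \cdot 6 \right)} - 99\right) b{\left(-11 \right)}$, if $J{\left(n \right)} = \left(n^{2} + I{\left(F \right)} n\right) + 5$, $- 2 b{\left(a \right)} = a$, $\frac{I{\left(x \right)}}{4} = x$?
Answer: $77$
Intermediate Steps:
$I{\left(x \right)} = 4 x$
$b{\left(a \right)} = - \frac{a}{2}$
$J{\left(n \right)} = 5 + n^{2} - 12 n$ ($J{\left(n \right)} = \left(n^{2} + 4 \left(-3\right) n\right) + 5 = \left(n^{2} - 12 n\right) + 5 = 5 + n^{2} - 12 n$)
$\left(J{\left(3 \cdot 6 \right)} - 99\right) b{\left(-11 \right)} = \left(\left(5 + \left(3 \cdot 6\right)^{2} - 12 \cdot 3 \cdot 6\right) - 99\right) \left(\left(- \frac{1}{2}\right) \left(-11\right)\right) = \left(\left(5 + 18^{2} - 216\right) - 99\right) \frac{11}{2} = \left(\left(5 + 324 - 216\right) - 99\right) \frac{11}{2} = \left(113 - 99\right) \frac{11}{2} = 14 \cdot \frac{11}{2} = 77$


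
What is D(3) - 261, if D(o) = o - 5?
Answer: -263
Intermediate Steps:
D(o) = -5 + o
D(3) - 261 = (-5 + 3) - 261 = -2 - 261 = -263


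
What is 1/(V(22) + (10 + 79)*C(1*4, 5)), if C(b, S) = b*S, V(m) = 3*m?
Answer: 1/1846 ≈ 0.00054171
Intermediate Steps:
C(b, S) = S*b
1/(V(22) + (10 + 79)*C(1*4, 5)) = 1/(3*22 + (10 + 79)*(5*(1*4))) = 1/(66 + 89*(5*4)) = 1/(66 + 89*20) = 1/(66 + 1780) = 1/1846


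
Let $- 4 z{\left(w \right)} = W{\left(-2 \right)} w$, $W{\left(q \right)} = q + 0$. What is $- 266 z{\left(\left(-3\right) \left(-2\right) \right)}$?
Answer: $-798$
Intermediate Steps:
$W{\left(q \right)} = q$
$z{\left(w \right)} = \frac{w}{2}$ ($z{\left(w \right)} = - \frac{\left(-2\right) w}{4} = \frac{w}{2}$)
$- 266 z{\left(\left(-3\right) \left(-2\right) \right)} = - 266 \frac{\left(-3\right) \left(-2\right)}{2} = - 266 \cdot \frac{1}{2} \cdot 6 = \left(-266\right) 3 = -798$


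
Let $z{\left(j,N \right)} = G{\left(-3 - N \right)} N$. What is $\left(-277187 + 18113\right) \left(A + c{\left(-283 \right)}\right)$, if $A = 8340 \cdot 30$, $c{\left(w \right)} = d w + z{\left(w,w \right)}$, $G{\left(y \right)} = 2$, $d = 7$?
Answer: $-64160453322$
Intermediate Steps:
$z{\left(j,N \right)} = 2 N$
$c{\left(w \right)} = 9 w$ ($c{\left(w \right)} = 7 w + 2 w = 9 w$)
$A = 250200$
$\left(-277187 + 18113\right) \left(A + c{\left(-283 \right)}\right) = \left(-277187 + 18113\right) \left(250200 + 9 \left(-283\right)\right) = - 259074 \left(250200 - 2547\right) = \left(-259074\right) 247653 = -64160453322$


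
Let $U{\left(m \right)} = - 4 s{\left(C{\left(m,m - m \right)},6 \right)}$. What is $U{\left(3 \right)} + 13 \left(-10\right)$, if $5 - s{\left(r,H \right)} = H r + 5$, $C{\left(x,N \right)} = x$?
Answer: $-58$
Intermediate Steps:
$s{\left(r,H \right)} = - H r$ ($s{\left(r,H \right)} = 5 - \left(H r + 5\right) = 5 - \left(5 + H r\right) = - H r$)
$U{\left(m \right)} = 24 m$ ($U{\left(m \right)} = - 4 \left(\left(-1\right) 6 m\right) = - 4 \left(- 6 m\right) = 24 m$)
$U{\left(3 \right)} + 13 \left(-10\right) = 24 \cdot 3 + 13 \left(-10\right) = 72 - 130 = -58$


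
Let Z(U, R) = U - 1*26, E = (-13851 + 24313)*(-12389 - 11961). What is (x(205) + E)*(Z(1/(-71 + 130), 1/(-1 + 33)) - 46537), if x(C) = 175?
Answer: 699851971072400/59 ≈ 1.1862e+13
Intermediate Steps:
E = -254749700 (E = 10462*(-24350) = -254749700)
Z(U, R) = -26 + U (Z(U, R) = U - 26 = -26 + U)
(x(205) + E)*(Z(1/(-71 + 130), 1/(-1 + 33)) - 46537) = (175 - 254749700)*((-26 + 1/(-71 + 130)) - 46537) = -254749525*((-26 + 1/59) - 46537) = -254749525*(-1533/59 - 46537) = -254749525*(-2747216/59) = 699851971072400/59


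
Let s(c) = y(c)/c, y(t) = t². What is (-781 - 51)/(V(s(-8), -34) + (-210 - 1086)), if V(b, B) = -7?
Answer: 832/1303 ≈ 0.63853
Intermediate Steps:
s(c) = c (s(c) = c²/c = c)
(-781 - 51)/(V(s(-8), -34) + (-210 - 1086)) = (-781 - 51)/(-7 + (-210 - 1086)) = -832/(-7 - 1296) = -832/(-1303) = -832*(-1/1303) = 832/1303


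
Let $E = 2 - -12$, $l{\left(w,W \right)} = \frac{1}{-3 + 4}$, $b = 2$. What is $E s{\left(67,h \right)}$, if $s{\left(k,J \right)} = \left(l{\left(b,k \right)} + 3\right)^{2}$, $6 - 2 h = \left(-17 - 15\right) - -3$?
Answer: $224$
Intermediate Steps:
$h = \frac{35}{2}$ ($h = 3 - \frac{\left(-17 - 15\right) - -3}{2} = 3 - \frac{\left(-17 - 15\right) + 3}{2} = 3 - \frac{-32 + 3}{2} = 3 - - \frac{29}{2} = 3 + \frac{29}{2} = \frac{35}{2} \approx 17.5$)
$l{\left(w,W \right)} = 1$ ($l{\left(w,W \right)} = 1^{-1} = 1$)
$E = 14$ ($E = 2 + 12 = 14$)
$s{\left(k,J \right)} = 16$ ($s{\left(k,J \right)} = \left(1 + 3\right)^{2} = 4^{2} = 16$)
$E s{\left(67,h \right)} = 14 \cdot 16 = 224$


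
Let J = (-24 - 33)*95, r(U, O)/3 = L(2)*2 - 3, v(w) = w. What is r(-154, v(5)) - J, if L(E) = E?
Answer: 5418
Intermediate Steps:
r(U, O) = 3 (r(U, O) = 3*(2*2 - 3) = 3*(4 - 3) = 3*1 = 3)
J = -5415 (J = -57*95 = -5415)
r(-154, v(5)) - J = 3 - 1*(-5415) = 3 + 5415 = 5418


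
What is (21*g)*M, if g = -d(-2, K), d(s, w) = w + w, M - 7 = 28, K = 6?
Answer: -8820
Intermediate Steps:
M = 35 (M = 7 + 28 = 35)
d(s, w) = 2*w
g = -12 (g = -2*6 = -1*12 = -12)
(21*g)*M = (21*(-12))*35 = -252*35 = -8820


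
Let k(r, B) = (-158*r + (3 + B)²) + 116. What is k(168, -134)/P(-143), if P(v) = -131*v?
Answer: -9267/18733 ≈ -0.49469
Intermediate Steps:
k(r, B) = 116 + (3 + B)² - 158*r (k(r, B) = ((3 + B)² - 158*r) + 116 = 116 + (3 + B)² - 158*r)
k(168, -134)/P(-143) = (116 + (3 - 134)² - 158*168)/((-131*(-143))) = (116 + (-131)² - 26544)/18733 = (116 + 17161 - 26544)*(1/18733) = -9267*1/18733 = -9267/18733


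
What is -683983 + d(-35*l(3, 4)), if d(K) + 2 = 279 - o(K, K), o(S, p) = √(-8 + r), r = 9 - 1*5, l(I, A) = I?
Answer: -683706 - 2*I ≈ -6.8371e+5 - 2.0*I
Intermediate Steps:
r = 4 (r = 9 - 5 = 4)
o(S, p) = 2*I (o(S, p) = √(-8 + 4) = √(-4) = 2*I)
d(K) = 277 - 2*I (d(K) = -2 + (279 - 2*I) = 277 - 2*I)
-683983 + d(-35*l(3, 4)) = -683983 + (277 - 2*I) = -683706 - 2*I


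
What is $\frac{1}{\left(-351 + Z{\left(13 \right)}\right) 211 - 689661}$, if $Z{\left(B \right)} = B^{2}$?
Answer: $- \frac{1}{728063} \approx -1.3735 \cdot 10^{-6}$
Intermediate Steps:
$\frac{1}{\left(-351 + Z{\left(13 \right)}\right) 211 - 689661} = \frac{1}{\left(-351 + 13^{2}\right) 211 - 689661} = \frac{1}{\left(-351 + 169\right) 211 - 689661} = \frac{1}{\left(-182\right) 211 - 689661} = \frac{1}{-38402 - 689661} = \frac{1}{-728063} = - \frac{1}{728063}$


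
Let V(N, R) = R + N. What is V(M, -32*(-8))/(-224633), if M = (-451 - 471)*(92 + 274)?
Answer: 337196/224633 ≈ 1.5011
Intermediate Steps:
M = -337452 (M = -922*366 = -337452)
V(N, R) = N + R
V(M, -32*(-8))/(-224633) = (-337452 - 32*(-8))/(-224633) = (-337452 + 256)*(-1/224633) = -337196*(-1/224633) = 337196/224633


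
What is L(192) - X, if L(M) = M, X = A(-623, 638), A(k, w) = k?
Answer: 815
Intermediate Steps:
X = -623
L(192) - X = 192 - 1*(-623) = 192 + 623 = 815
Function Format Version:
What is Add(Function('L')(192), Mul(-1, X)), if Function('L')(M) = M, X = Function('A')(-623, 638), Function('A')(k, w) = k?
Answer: 815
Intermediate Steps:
X = -623
Add(Function('L')(192), Mul(-1, X)) = Add(192, Mul(-1, -623)) = Add(192, 623) = 815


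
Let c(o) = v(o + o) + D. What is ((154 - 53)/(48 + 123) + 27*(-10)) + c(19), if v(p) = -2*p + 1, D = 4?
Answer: -58210/171 ≈ -340.41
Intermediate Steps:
v(p) = 1 - 2*p
c(o) = 5 - 4*o (c(o) = (1 - 2*(o + o)) + 4 = (1 - 4*o) + 4 = 5 - 4*o)
((154 - 53)/(48 + 123) + 27*(-10)) + c(19) = ((154 - 53)/(48 + 123) + 27*(-10)) + (5 - 4*19) = (101/171 - 270) + (5 - 76) = (101*(1/171) - 270) - 71 = (101/171 - 270) - 71 = -46069/171 - 71 = -58210/171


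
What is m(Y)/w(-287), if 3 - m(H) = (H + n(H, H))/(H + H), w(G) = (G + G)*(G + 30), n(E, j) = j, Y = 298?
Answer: 1/73759 ≈ 1.3558e-5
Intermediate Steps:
w(G) = 2*G*(30 + G) (w(G) = (2*G)*(30 + G) = 2*G*(30 + G))
m(H) = 2 (m(H) = 3 - (H + H)/(H + H) = 3 - 2*H/(2*H) = 3 - 2*H*1/(2*H) = 3 - 1*1 = 3 - 1 = 2)
m(Y)/w(-287) = 2/((2*(-287)*(30 - 287))) = 2/((2*(-287)*(-257))) = 2/147518 = 2*(1/147518) = 1/73759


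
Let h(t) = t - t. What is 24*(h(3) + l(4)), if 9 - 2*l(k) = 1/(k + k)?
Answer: 213/2 ≈ 106.50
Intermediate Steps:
h(t) = 0
l(k) = 9/2 - 1/(4*k) (l(k) = 9/2 - 1/(2*(k + k)) = 9/2 - 1/(2*k)/2 = 9/2 - 1/(4*k))
24*(h(3) + l(4)) = 24*(0 + (¼)*(-1 + 18*4)/4) = 24*(0 + (¼)*(¼)*(-1 + 72)) = 24*(0 + (¼)*(¼)*71) = 24*(0 + 71/16) = 24*(71/16) = 213/2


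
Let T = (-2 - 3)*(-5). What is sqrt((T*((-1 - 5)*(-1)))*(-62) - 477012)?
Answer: 2*I*sqrt(121578) ≈ 697.36*I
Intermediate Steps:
T = 25 (T = -5*(-5) = 25)
sqrt((T*((-1 - 5)*(-1)))*(-62) - 477012) = sqrt((25*((-1 - 5)*(-1)))*(-62) - 477012) = sqrt((25*(-6*(-1)))*(-62) - 477012) = sqrt((25*6)*(-62) - 477012) = sqrt(150*(-62) - 477012) = sqrt(-9300 - 477012) = sqrt(-486312) = 2*I*sqrt(121578)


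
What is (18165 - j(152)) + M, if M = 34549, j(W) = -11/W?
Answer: 8012539/152 ≈ 52714.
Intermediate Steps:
(18165 - j(152)) + M = (18165 - (-11)/152) + 34549 = (18165 - 1*(-11/152)) + 34549 = (18165 + 11/152) + 34549 = 2761091/152 + 34549 = 8012539/152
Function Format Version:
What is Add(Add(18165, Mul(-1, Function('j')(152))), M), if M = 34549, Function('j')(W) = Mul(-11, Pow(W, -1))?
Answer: Rational(8012539, 152) ≈ 52714.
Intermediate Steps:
Add(Add(18165, Mul(-1, Function('j')(152))), M) = Add(Add(18165, Mul(-1, Mul(-11, Pow(152, -1)))), 34549) = Add(Add(18165, Mul(-1, Mul(-11, Rational(1, 152)))), 34549) = Add(Add(18165, Mul(-1, Rational(-11, 152))), 34549) = Add(Add(18165, Rational(11, 152)), 34549) = Add(Rational(2761091, 152), 34549) = Rational(8012539, 152)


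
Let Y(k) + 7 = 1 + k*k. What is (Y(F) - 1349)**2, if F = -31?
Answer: 155236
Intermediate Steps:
Y(k) = -6 + k**2 (Y(k) = -7 + (1 + k*k) = -7 + (1 + k**2) = -6 + k**2)
(Y(F) - 1349)**2 = ((-6 + (-31)**2) - 1349)**2 = ((-6 + 961) - 1349)**2 = (955 - 1349)**2 = (-394)**2 = 155236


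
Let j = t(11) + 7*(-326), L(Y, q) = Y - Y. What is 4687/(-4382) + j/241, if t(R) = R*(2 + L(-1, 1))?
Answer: -11032887/1056062 ≈ -10.447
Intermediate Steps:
L(Y, q) = 0
t(R) = 2*R (t(R) = R*(2 + 0) = R*2 = 2*R)
j = -2260 (j = 2*11 + 7*(-326) = 22 - 2282 = -2260)
4687/(-4382) + j/241 = 4687/(-4382) - 2260/241 = 4687*(-1/4382) - 2260*1/241 = -4687/4382 - 2260/241 = -11032887/1056062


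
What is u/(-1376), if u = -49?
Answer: 49/1376 ≈ 0.035610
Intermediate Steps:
u/(-1376) = -49/(-1376) = -49*(-1/1376) = 49/1376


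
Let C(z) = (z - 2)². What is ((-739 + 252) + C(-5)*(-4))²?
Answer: 466489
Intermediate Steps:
C(z) = (-2 + z)²
((-739 + 252) + C(-5)*(-4))² = ((-739 + 252) + (-2 - 5)²*(-4))² = (-487 + (-7)²*(-4))² = (-487 + 49*(-4))² = (-487 - 196)² = (-683)² = 466489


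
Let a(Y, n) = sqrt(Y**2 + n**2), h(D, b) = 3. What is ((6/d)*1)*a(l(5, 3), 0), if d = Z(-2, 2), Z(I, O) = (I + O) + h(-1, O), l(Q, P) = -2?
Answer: 4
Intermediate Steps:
Z(I, O) = 3 + I + O (Z(I, O) = (I + O) + 3 = 3 + I + O)
d = 3 (d = 3 - 2 + 2 = 3)
((6/d)*1)*a(l(5, 3), 0) = ((6/3)*1)*sqrt((-2)**2 + 0**2) = ((6*(1/3))*1)*sqrt(4 + 0) = (2*1)*sqrt(4) = 2*2 = 4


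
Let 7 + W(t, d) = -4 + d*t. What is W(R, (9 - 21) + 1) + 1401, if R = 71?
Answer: 609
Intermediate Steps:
W(t, d) = -11 + d*t (W(t, d) = -7 + (-4 + d*t) = -11 + d*t)
W(R, (9 - 21) + 1) + 1401 = (-11 + ((9 - 21) + 1)*71) + 1401 = (-11 + (-12 + 1)*71) + 1401 = (-11 - 11*71) + 1401 = (-11 - 781) + 1401 = -792 + 1401 = 609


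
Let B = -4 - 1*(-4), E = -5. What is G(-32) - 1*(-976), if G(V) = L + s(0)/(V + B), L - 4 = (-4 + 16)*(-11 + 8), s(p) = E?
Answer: 30213/32 ≈ 944.16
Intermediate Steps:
B = 0 (B = -4 + 4 = 0)
s(p) = -5
L = -32 (L = 4 + (-4 + 16)*(-11 + 8) = 4 + 12*(-3) = 4 - 36 = -32)
G(V) = -32 - 5/V (G(V) = -32 - 5/(V + 0) = -32 - 5/V)
G(-32) - 1*(-976) = (-32 - 5/(-32)) - 1*(-976) = (-32 - 5*(-1/32)) + 976 = (-32 + 5/32) + 976 = -1019/32 + 976 = 30213/32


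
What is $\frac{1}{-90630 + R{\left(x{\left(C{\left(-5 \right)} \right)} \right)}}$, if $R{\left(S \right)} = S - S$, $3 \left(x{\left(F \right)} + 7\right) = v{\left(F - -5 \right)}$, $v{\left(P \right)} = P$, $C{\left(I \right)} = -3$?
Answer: $- \frac{1}{90630} \approx -1.1034 \cdot 10^{-5}$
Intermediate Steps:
$x{\left(F \right)} = - \frac{16}{3} + \frac{F}{3}$ ($x{\left(F \right)} = -7 + \frac{F - -5}{3} = -7 + \frac{F + 5}{3} = -7 + \frac{5 + F}{3} = -7 + \left(\frac{5}{3} + \frac{F}{3}\right) = - \frac{16}{3} + \frac{F}{3}$)
$R{\left(S \right)} = 0$
$\frac{1}{-90630 + R{\left(x{\left(C{\left(-5 \right)} \right)} \right)}} = \frac{1}{-90630 + 0} = \frac{1}{-90630} = - \frac{1}{90630}$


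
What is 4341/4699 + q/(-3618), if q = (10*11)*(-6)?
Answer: 3134513/2833497 ≈ 1.1062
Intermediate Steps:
q = -660 (q = 110*(-6) = -660)
4341/4699 + q/(-3618) = 4341/4699 - 660/(-3618) = 4341*(1/4699) - 660*(-1/3618) = 4341/4699 + 110/603 = 3134513/2833497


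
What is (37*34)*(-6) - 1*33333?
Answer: -40881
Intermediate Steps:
(37*34)*(-6) - 1*33333 = 1258*(-6) - 33333 = -7548 - 33333 = -40881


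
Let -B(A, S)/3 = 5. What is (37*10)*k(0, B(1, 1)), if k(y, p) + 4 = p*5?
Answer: -29230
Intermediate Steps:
B(A, S) = -15 (B(A, S) = -3*5 = -15)
k(y, p) = -4 + 5*p (k(y, p) = -4 + p*5 = -4 + 5*p)
(37*10)*k(0, B(1, 1)) = (37*10)*(-4 + 5*(-15)) = 370*(-4 - 75) = 370*(-79) = -29230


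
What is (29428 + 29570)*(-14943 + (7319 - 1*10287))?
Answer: -1056713178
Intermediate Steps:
(29428 + 29570)*(-14943 + (7319 - 1*10287)) = 58998*(-14943 + (7319 - 10287)) = 58998*(-14943 - 2968) = 58998*(-17911) = -1056713178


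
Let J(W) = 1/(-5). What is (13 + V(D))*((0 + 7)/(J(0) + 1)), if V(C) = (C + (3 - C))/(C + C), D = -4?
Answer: 3535/32 ≈ 110.47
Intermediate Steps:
J(W) = -⅕
V(C) = 3/(2*C) (V(C) = 3/((2*C)) = 3*(1/(2*C)) = 3/(2*C))
(13 + V(D))*((0 + 7)/(J(0) + 1)) = (13 + (3/2)/(-4))*((0 + 7)/(-⅕ + 1)) = (13 + (3/2)*(-¼))*(7/(⅘)) = (13 - 3/8)*(7*(5/4)) = (101/8)*(35/4) = 3535/32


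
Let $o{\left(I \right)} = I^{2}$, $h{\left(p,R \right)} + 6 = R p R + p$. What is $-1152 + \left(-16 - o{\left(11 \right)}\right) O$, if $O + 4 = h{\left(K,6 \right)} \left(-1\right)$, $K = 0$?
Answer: $-1426$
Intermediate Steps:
$h{\left(p,R \right)} = -6 + p + p R^{2}$ ($h{\left(p,R \right)} = -6 + \left(R p R + p\right) = -6 + \left(p R^{2} + p\right) = -6 + \left(p + p R^{2}\right) = -6 + p + p R^{2}$)
$O = 2$ ($O = -4 + \left(-6 + 0 + 0 \cdot 6^{2}\right) \left(-1\right) = -4 + \left(-6 + 0 + 0 \cdot 36\right) \left(-1\right) = -4 + \left(-6 + 0 + 0\right) \left(-1\right) = -4 - -6 = -4 + 6 = 2$)
$-1152 + \left(-16 - o{\left(11 \right)}\right) O = -1152 + \left(-16 - 11^{2}\right) 2 = -1152 + \left(-16 - 121\right) 2 = -1152 - 274 = -1426$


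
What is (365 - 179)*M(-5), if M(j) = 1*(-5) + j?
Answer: -1860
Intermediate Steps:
M(j) = -5 + j
(365 - 179)*M(-5) = (365 - 179)*(-5 - 5) = 186*(-10) = -1860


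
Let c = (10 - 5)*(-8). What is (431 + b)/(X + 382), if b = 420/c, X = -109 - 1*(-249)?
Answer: 29/36 ≈ 0.80556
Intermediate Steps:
c = -40 (c = 5*(-8) = -40)
X = 140 (X = -109 + 249 = 140)
b = -21/2 (b = 420/(-40) = 420*(-1/40) = -21/2 ≈ -10.500)
(431 + b)/(X + 382) = (431 - 21/2)/(140 + 382) = (841/2)/522 = (841/2)*(1/522) = 29/36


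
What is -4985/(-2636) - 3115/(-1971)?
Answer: 18036575/5195556 ≈ 3.4715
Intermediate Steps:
-4985/(-2636) - 3115/(-1971) = -4985*(-1/2636) - 3115*(-1/1971) = 4985/2636 + 3115/1971 = 18036575/5195556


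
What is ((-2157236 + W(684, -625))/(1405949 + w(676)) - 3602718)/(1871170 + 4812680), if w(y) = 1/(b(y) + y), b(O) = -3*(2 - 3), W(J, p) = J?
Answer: -429912239163988/797583295817775 ≈ -0.53902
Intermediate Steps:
b(O) = 3 (b(O) = -3*(-1) = 3)
w(y) = 1/(3 + y)
((-2157236 + W(684, -625))/(1405949 + w(676)) - 3602718)/(1871170 + 4812680) = ((-2157236 + 684)/(1405949 + 1/(3 + 676)) - 3602718)/(1871170 + 4812680) = (-2156552/(1405949 + 1/679) - 3602718)/6683850 = (-2156552/(1405949 + 1/679) - 3602718)*(1/6683850) = (-2156552/954639372/679 - 3602718)*(1/6683850) = (-2156552*679/954639372 - 3602718)*(1/6683850) = (-366074702/238659843 - 3602718)*(1/6683850) = -859824478327976/238659843*1/6683850 = -429912239163988/797583295817775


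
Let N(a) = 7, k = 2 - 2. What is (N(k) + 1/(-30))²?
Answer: 43681/900 ≈ 48.534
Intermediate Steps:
k = 0
(N(k) + 1/(-30))² = (7 + 1/(-30))² = (7 - 1/30)² = (209/30)² = 43681/900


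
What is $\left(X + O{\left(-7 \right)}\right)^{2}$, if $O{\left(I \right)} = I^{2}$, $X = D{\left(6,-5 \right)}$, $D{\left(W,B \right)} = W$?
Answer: $3025$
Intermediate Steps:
$X = 6$
$\left(X + O{\left(-7 \right)}\right)^{2} = \left(6 + \left(-7\right)^{2}\right)^{2} = \left(6 + 49\right)^{2} = 55^{2} = 3025$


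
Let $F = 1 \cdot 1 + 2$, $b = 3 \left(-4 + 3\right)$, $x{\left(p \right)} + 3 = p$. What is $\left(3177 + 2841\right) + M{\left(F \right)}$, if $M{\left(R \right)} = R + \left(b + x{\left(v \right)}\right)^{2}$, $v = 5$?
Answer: $6022$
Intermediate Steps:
$x{\left(p \right)} = -3 + p$
$b = -3$ ($b = 3 \left(-1\right) = -3$)
$F = 3$ ($F = 1 + 2 = 3$)
$M{\left(R \right)} = 1 + R$ ($M{\left(R \right)} = R + \left(-3 + \left(-3 + 5\right)\right)^{2} = R + \left(-3 + 2\right)^{2} = R + \left(-1\right)^{2} = R + 1 = 1 + R$)
$\left(3177 + 2841\right) + M{\left(F \right)} = \left(3177 + 2841\right) + \left(1 + 3\right) = 6018 + 4 = 6022$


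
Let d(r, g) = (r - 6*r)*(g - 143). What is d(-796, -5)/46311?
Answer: -589040/46311 ≈ -12.719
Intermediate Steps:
d(r, g) = -5*r*(-143 + g) (d(r, g) = (-5*r)*(-143 + g) = -5*r*(-143 + g))
d(-796, -5)/46311 = (5*(-796)*(143 - 1*(-5)))/46311 = (5*(-796)*(143 + 5))*(1/46311) = (5*(-796)*148)*(1/46311) = -589040*1/46311 = -589040/46311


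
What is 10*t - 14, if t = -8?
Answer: -94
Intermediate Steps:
10*t - 14 = 10*(-8) - 14 = -80 - 14 = -94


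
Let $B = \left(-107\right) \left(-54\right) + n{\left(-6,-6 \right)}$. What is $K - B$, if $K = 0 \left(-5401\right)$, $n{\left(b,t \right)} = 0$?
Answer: $-5778$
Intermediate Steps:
$K = 0$
$B = 5778$ ($B = \left(-107\right) \left(-54\right) + 0 = 5778 + 0 = 5778$)
$K - B = 0 - 5778 = -5778$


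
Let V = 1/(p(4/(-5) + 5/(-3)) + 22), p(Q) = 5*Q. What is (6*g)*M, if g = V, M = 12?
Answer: 216/29 ≈ 7.4483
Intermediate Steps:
V = 3/29 (V = 1/(5*(4/(-5) + 5/(-3)) + 22) = 1/(5*(4*(-1/5) + 5*(-1/3)) + 22) = 1/(5*(-4/5 - 5/3) + 22) = 1/(5*(-37/15) + 22) = 1/(-37/3 + 22) = 1/(29/3) = 3/29 ≈ 0.10345)
g = 3/29 ≈ 0.10345
(6*g)*M = (6*(3/29))*12 = (18/29)*12 = 216/29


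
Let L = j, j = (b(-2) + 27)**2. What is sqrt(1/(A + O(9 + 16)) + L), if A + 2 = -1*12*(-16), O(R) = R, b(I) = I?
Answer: 2*sqrt(7222710)/215 ≈ 25.000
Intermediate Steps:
A = 190 (A = -2 - 1*12*(-16) = -2 - 12*(-16) = -2 + 192 = 190)
j = 625 (j = (-2 + 27)**2 = 25**2 = 625)
L = 625
sqrt(1/(A + O(9 + 16)) + L) = sqrt(1/(190 + (9 + 16)) + 625) = sqrt(1/(190 + 25) + 625) = sqrt(1/215 + 625) = sqrt(134376/215) = 2*sqrt(7222710)/215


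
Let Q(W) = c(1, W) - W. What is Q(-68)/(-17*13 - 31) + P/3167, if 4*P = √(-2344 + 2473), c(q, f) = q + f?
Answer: -1/252 + √129/12668 ≈ -0.0030717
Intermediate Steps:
c(q, f) = f + q
Q(W) = 1 (Q(W) = (W + 1) - W = (1 + W) - W = 1)
P = √129/4 (P = √(-2344 + 2473)/4 = √129/4 ≈ 2.8395)
Q(-68)/(-17*13 - 31) + P/3167 = 1/(-17*13 - 31) + (√129/4)/3167 = 1/(-221 - 31) + (√129/4)*(1/3167) = 1/(-252) + √129/12668 = 1*(-1/252) + √129/12668 = -1/252 + √129/12668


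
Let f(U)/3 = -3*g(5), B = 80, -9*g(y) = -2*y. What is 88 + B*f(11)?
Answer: -712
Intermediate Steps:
g(y) = 2*y/9 (g(y) = -(-2)*y/9 = 2*y/9)
f(U) = -10 (f(U) = 3*(-2*5/3) = 3*(-3*10/9) = 3*(-10/3) = -10)
88 + B*f(11) = 88 + 80*(-10) = 88 - 800 = -712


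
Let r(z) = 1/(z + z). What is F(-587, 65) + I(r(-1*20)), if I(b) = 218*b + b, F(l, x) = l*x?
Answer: -1526419/40 ≈ -38161.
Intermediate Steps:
r(z) = 1/(2*z)
I(b) = 219*b
F(-587, 65) + I(r(-1*20)) = -587*65 + 219*(1/(2*((-1*20)))) = -38155 + 219*((½)/(-20)) = -38155 + 219*((½)*(-1/20)) = -38155 + 219*(-1/40) = -38155 - 219/40 = -1526419/40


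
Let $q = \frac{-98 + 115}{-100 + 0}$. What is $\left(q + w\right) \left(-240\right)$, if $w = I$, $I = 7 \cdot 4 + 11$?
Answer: $- \frac{46596}{5} \approx -9319.2$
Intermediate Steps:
$I = 39$ ($I = 28 + 11 = 39$)
$w = 39$
$q = - \frac{17}{100}$ ($q = \frac{17}{-100} = 17 \left(- \frac{1}{100}\right) = - \frac{17}{100} \approx -0.17$)
$\left(q + w\right) \left(-240\right) = \left(- \frac{17}{100} + 39\right) \left(-240\right) = \frac{3883}{100} \left(-240\right) = - \frac{46596}{5}$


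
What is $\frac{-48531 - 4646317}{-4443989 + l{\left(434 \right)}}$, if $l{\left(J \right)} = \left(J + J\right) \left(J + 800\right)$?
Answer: $\frac{4694848}{3372877} \approx 1.3919$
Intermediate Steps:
$l{\left(J \right)} = 2 J \left(800 + J\right)$
$\frac{-48531 - 4646317}{-4443989 + l{\left(434 \right)}} = \frac{-48531 - 4646317}{-4443989 + 2 \cdot 434 \left(800 + 434\right)} = - \frac{4694848}{-4443989 + 2 \cdot 434 \cdot 1234} = - \frac{4694848}{-4443989 + 1071112} = - \frac{4694848}{-3372877} = \left(-4694848\right) \left(- \frac{1}{3372877}\right) = \frac{4694848}{3372877}$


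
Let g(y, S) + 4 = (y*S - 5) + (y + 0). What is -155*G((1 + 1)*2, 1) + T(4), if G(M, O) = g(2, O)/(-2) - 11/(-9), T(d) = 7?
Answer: -10259/18 ≈ -569.94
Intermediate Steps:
g(y, S) = -9 + y + S*y (g(y, S) = -4 + ((y*S - 5) + (y + 0)) = -4 + ((S*y - 5) + y) = -4 + ((-5 + S*y) + y) = -4 + (-5 + y + S*y) = -9 + y + S*y)
G(M, O) = 85/18 - O (G(M, O) = (-9 + 2 + O*2)/(-2) - 11/(-9) = (-9 + 2 + 2*O)*(-½) - 11*(-⅑) = (-7 + 2*O)*(-½) + 11/9 = (7/2 - O) + 11/9 = 85/18 - O)
-155*G((1 + 1)*2, 1) + T(4) = -155*(85/18 - 1*1) + 7 = -155*(85/18 - 1) + 7 = -155*67/18 + 7 = -10385/18 + 7 = -10259/18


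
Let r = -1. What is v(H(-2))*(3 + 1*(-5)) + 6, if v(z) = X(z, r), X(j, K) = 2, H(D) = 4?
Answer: 2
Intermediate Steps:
v(z) = 2
v(H(-2))*(3 + 1*(-5)) + 6 = 2*(3 + 1*(-5)) + 6 = 2*(3 - 5) + 6 = 2*(-2) + 6 = -4 + 6 = 2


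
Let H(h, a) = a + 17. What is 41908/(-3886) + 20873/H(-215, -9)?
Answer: 40388607/15544 ≈ 2598.3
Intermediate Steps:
H(h, a) = 17 + a
41908/(-3886) + 20873/H(-215, -9) = 41908/(-3886) + 20873/(17 - 9) = 41908*(-1/3886) + 20873/8 = -20954/1943 + 20873*(⅛) = -20954/1943 + 20873/8 = 40388607/15544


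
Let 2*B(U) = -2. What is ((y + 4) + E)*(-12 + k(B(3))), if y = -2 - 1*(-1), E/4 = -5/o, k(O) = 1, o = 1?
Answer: 187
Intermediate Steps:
B(U) = -1 (B(U) = (1/2)*(-2) = -1)
E = -20 (E = 4*(-5/1) = 4*(-5*1) = 4*(-5) = -20)
y = -1 (y = -2 + 1 = -1)
((y + 4) + E)*(-12 + k(B(3))) = ((-1 + 4) - 20)*(-12 + 1) = (3 - 20)*(-11) = -17*(-11) = 187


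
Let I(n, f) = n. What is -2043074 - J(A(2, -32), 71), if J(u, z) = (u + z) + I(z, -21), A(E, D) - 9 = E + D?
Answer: -2043195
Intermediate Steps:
A(E, D) = 9 + D + E (A(E, D) = 9 + (E + D) = 9 + (D + E) = 9 + D + E)
J(u, z) = u + 2*z (J(u, z) = (u + z) + z = u + 2*z)
-2043074 - J(A(2, -32), 71) = -2043074 - ((9 - 32 + 2) + 2*71) = -2043074 - (-21 + 142) = -2043074 - 1*121 = -2043074 - 121 = -2043195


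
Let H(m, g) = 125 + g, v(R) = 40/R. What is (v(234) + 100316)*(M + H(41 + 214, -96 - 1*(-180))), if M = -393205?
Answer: -4612590908032/117 ≈ -3.9424e+10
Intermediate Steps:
(v(234) + 100316)*(M + H(41 + 214, -96 - 1*(-180))) = (40/234 + 100316)*(-393205 + (125 + (-96 - 1*(-180)))) = (40*(1/234) + 100316)*(-393205 + (125 + (-96 + 180))) = (20/117 + 100316)*(-393205 + (125 + 84)) = 11736992*(-393205 + 209)/117 = (11736992/117)*(-392996) = -4612590908032/117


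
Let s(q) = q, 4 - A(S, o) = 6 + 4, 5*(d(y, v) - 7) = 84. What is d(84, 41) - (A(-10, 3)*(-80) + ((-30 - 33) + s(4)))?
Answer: -1986/5 ≈ -397.20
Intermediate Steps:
d(y, v) = 119/5 (d(y, v) = 7 + (⅕)*84 = 7 + 84/5 = 119/5)
A(S, o) = -6 (A(S, o) = 4 - (6 + 4) = 4 - 1*10 = 4 - 10 = -6)
d(84, 41) - (A(-10, 3)*(-80) + ((-30 - 33) + s(4))) = 119/5 - (-6*(-80) + ((-30 - 33) + 4)) = 119/5 - (480 + (-63 + 4)) = 119/5 - (480 - 59) = 119/5 - 1*421 = 119/5 - 421 = -1986/5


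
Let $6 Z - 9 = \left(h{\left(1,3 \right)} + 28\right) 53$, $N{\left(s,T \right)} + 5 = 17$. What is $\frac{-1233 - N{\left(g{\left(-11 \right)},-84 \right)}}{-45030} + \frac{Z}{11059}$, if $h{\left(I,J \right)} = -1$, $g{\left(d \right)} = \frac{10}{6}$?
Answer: $\frac{1638377}{33199118} \approx 0.04935$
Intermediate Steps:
$g{\left(d \right)} = \frac{5}{3}$ ($g{\left(d \right)} = 10 \cdot \frac{1}{6} = \frac{5}{3}$)
$N{\left(s,T \right)} = 12$ ($N{\left(s,T \right)} = -5 + 17 = 12$)
$Z = 240$ ($Z = \frac{3}{2} + \frac{\left(-1 + 28\right) 53}{6} = \frac{3}{2} + \frac{27 \cdot 53}{6} = \frac{3}{2} + \frac{1}{6} \cdot 1431 = \frac{3}{2} + \frac{477}{2} = 240$)
$\frac{-1233 - N{\left(g{\left(-11 \right)},-84 \right)}}{-45030} + \frac{Z}{11059} = \frac{-1233 - 12}{-45030} + \frac{240}{11059} = \left(-1233 - 12\right) \left(- \frac{1}{45030}\right) + 240 \cdot \frac{1}{11059} = \left(-1245\right) \left(- \frac{1}{45030}\right) + \frac{240}{11059} = \frac{83}{3002} + \frac{240}{11059} = \frac{1638377}{33199118}$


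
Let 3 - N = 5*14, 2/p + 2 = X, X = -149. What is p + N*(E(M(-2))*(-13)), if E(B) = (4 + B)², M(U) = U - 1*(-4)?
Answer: 4734754/151 ≈ 31356.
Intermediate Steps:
M(U) = 4 + U (M(U) = U + 4 = 4 + U)
p = -2/151 (p = 2/(-2 - 149) = 2/(-151) = 2*(-1/151) = -2/151 ≈ -0.013245)
N = -67 (N = 3 - 5*14 = 3 - 1*70 = 3 - 70 = -67)
p + N*(E(M(-2))*(-13)) = -2/151 - 67*(4 + (4 - 2))²*(-13) = -2/151 - 67*(4 + 2)²*(-13) = -2/151 - 67*6²*(-13) = -2/151 - 2412*(-13) = -2/151 - 67*(-468) = -2/151 + 31356 = 4734754/151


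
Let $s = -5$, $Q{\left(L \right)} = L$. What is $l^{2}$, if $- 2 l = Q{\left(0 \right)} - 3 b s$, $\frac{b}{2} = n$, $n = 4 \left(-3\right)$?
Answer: $32400$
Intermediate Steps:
$n = -12$
$b = -24$ ($b = 2 \left(-12\right) = -24$)
$l = 180$ ($l = - \frac{0 - 3 \left(-24\right) \left(-5\right)}{2} = - \frac{0 - \left(-72\right) \left(-5\right)}{2} = - \frac{0 - 360}{2} = \left(- \frac{1}{2}\right) \left(-360\right) = 180$)
$l^{2} = 180^{2} = 32400$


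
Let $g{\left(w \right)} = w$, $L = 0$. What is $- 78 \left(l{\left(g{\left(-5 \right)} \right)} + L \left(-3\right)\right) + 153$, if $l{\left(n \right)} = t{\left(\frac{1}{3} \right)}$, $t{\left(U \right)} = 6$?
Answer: $-315$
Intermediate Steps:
$l{\left(n \right)} = 6$
$- 78 \left(l{\left(g{\left(-5 \right)} \right)} + L \left(-3\right)\right) + 153 = - 78 \left(6 + 0 \left(-3\right)\right) + 153 = - 78 \left(6 + 0\right) + 153 = \left(-78\right) 6 + 153 = -468 + 153 = -315$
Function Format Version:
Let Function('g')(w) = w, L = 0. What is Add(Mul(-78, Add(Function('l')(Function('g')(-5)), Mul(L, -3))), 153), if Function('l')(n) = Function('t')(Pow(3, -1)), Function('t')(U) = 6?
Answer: -315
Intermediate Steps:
Function('l')(n) = 6
Add(Mul(-78, Add(Function('l')(Function('g')(-5)), Mul(L, -3))), 153) = Add(Mul(-78, Add(6, Mul(0, -3))), 153) = Add(Mul(-78, Add(6, 0)), 153) = Add(Mul(-78, 6), 153) = Add(-468, 153) = -315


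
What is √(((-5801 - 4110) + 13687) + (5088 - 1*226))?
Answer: √8638 ≈ 92.941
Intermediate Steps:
√(((-5801 - 4110) + 13687) + (5088 - 1*226)) = √((-9911 + 13687) + (5088 - 226)) = √(3776 + 4862) = √8638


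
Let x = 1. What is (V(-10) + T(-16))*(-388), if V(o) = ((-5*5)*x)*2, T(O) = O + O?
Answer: 31816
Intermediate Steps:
T(O) = 2*O
V(o) = -50 (V(o) = (-5*5*1)*2 = -25*1*2 = -25*2 = -50)
(V(-10) + T(-16))*(-388) = (-50 + 2*(-16))*(-388) = (-50 - 32)*(-388) = -82*(-388) = 31816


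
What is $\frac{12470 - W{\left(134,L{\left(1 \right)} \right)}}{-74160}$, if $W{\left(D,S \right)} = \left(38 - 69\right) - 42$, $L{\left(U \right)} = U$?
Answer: $- \frac{4181}{24720} \approx -0.16913$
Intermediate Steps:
$W{\left(D,S \right)} = -73$ ($W{\left(D,S \right)} = \left(38 - 69\right) - 42 = -31 - 42 = -73$)
$\frac{12470 - W{\left(134,L{\left(1 \right)} \right)}}{-74160} = \frac{12470 - -73}{-74160} = \left(12470 + 73\right) \left(- \frac{1}{74160}\right) = 12543 \left(- \frac{1}{74160}\right) = - \frac{4181}{24720}$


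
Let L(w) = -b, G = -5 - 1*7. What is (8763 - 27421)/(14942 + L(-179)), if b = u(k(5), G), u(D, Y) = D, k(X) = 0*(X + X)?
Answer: -9329/7471 ≈ -1.2487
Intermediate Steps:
G = -12 (G = -5 - 7 = -12)
k(X) = 0 (k(X) = 0*(2*X) = 0)
b = 0
L(w) = 0 (L(w) = -1*0 = 0)
(8763 - 27421)/(14942 + L(-179)) = (8763 - 27421)/(14942 + 0) = -18658/14942 = -18658*1/14942 = -9329/7471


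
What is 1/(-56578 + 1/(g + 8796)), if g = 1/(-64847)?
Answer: -570394211/32271763605111 ≈ -1.7675e-5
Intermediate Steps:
g = -1/64847 ≈ -1.5421e-5
1/(-56578 + 1/(g + 8796)) = 1/(-56578 + 1/(-1/64847 + 8796)) = 1/(-56578 + 1/(570394211/64847)) = 1/(-56578 + 64847/570394211) = 1/(-32271763605111/570394211) = -570394211/32271763605111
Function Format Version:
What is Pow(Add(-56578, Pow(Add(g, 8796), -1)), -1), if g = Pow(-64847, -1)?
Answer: Rational(-570394211, 32271763605111) ≈ -1.7675e-5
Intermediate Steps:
g = Rational(-1, 64847) ≈ -1.5421e-5
Pow(Add(-56578, Pow(Add(g, 8796), -1)), -1) = Pow(Add(-56578, Pow(Add(Rational(-1, 64847), 8796), -1)), -1) = Pow(Add(-56578, Pow(Rational(570394211, 64847), -1)), -1) = Pow(Add(-56578, Rational(64847, 570394211)), -1) = Pow(Rational(-32271763605111, 570394211), -1) = Rational(-570394211, 32271763605111)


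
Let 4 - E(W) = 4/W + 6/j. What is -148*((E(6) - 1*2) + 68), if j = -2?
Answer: -32116/3 ≈ -10705.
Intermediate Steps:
E(W) = 7 - 4/W (E(W) = 4 - (4/W + 6/(-2)) = 4 - (4/W + 6*(-1/2)) = 4 - (4/W - 3) = 4 - (-3 + 4/W) = 4 + (3 - 4/W) = 7 - 4/W)
-148*((E(6) - 1*2) + 68) = -148*(((7 - 4/6) - 1*2) + 68) = -148*(((7 - 4*1/6) - 2) + 68) = -148*(((7 - 2/3) - 2) + 68) = -148*((19/3 - 2) + 68) = -148*(13/3 + 68) = -148*217/3 = -32116/3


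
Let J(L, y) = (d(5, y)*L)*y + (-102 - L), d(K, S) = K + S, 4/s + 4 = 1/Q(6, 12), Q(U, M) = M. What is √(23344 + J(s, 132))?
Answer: √10546330/47 ≈ 69.096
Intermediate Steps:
s = -48/47 (s = 4/(-4 + 1/12) = 4/(-47/12) = 4*(-12/47) = -48/47 ≈ -1.0213)
J(L, y) = -102 - L + L*y*(5 + y) (J(L, y) = ((5 + y)*L)*y + (-102 - L) = (L*(5 + y))*y + (-102 - L) = L*y*(5 + y) + (-102 - L) = -102 - L + L*y*(5 + y))
√(23344 + J(s, 132)) = √(23344 + (-102 - 1*(-48/47) - 48/47*132*(5 + 132))) = √(23344 + (-102 + 48/47 - 48/47*132*137)) = √(23344 + (-102 + 48/47 - 868032/47)) = √(23344 - 872778/47) = √(224390/47) = √10546330/47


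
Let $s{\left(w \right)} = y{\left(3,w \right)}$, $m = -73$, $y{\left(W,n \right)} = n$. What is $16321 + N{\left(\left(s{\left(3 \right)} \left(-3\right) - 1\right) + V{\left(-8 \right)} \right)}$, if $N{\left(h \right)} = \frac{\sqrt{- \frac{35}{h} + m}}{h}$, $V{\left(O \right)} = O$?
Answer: $16321 - \frac{i \sqrt{2558}}{108} \approx 16321.0 - 0.4683 i$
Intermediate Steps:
$s{\left(w \right)} = w$
$N{\left(h \right)} = \frac{\sqrt{-73 - \frac{35}{h}}}{h}$ ($N{\left(h \right)} = \frac{\sqrt{- \frac{35}{h} - 73}}{h} = \frac{\sqrt{-73 - \frac{35}{h}}}{h}$)
$16321 + N{\left(\left(s{\left(3 \right)} \left(-3\right) - 1\right) + V{\left(-8 \right)} \right)} = 16321 + \frac{\sqrt{-73 - \frac{35}{\left(3 \left(-3\right) - 1\right) - 8}}}{\left(3 \left(-3\right) - 1\right) - 8} = 16321 + \frac{\sqrt{-73 - \frac{35}{\left(-9 - 1\right) - 8}}}{\left(-9 - 1\right) - 8} = 16321 + \frac{\sqrt{-73 - \frac{35}{-10 - 8}}}{-10 - 8} = 16321 + \frac{\sqrt{-73 - \frac{35}{-18}}}{-18} = 16321 - \frac{\sqrt{-73 - - \frac{35}{18}}}{18} = 16321 - \frac{\sqrt{-73 + \frac{35}{18}}}{18} = 16321 - \frac{\sqrt{- \frac{1279}{18}}}{18} = 16321 - \frac{\frac{1}{6} i \sqrt{2558}}{18} = 16321 - \frac{i \sqrt{2558}}{108}$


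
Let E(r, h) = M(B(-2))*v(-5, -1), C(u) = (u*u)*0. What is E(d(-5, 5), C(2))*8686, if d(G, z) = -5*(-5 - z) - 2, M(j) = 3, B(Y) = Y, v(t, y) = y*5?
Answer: -130290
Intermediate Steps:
v(t, y) = 5*y
C(u) = 0 (C(u) = u**2*0 = 0)
d(G, z) = 23 + 5*z (d(G, z) = (25 + 5*z) - 2 = 23 + 5*z)
E(r, h) = -15 (E(r, h) = 3*(5*(-1)) = 3*(-5) = -15)
E(d(-5, 5), C(2))*8686 = -15*8686 = -130290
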